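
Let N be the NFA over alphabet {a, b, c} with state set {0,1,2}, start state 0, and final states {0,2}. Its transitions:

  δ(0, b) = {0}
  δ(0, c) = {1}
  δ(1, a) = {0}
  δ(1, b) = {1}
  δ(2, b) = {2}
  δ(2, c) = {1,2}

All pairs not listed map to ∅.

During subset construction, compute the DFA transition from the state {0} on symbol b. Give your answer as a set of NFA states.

δ(0,b) = {0}.
Union: {0}.

{0}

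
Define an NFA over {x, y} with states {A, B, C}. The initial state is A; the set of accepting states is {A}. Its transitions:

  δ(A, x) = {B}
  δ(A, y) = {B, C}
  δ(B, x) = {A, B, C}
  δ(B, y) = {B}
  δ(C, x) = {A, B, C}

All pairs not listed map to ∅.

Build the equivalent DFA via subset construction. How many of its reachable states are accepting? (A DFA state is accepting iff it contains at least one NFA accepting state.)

Start state of the DFA: {A}.
{A} --x--> {B}  [new]
{A} --y--> {B, C}  [new]
{B} --x--> {A, B, C}  [new]
{B} --y--> {B}  [seen]
{B, C} --x--> {A, B, C}  [seen]
{B, C} --y--> {B}  [seen]
{A, B, C} --x--> {A, B, C}  [seen]
{A, B, C} --y--> {B, C}  [seen]
Reachable DFA states: {A}, {B}, {B, C}, {A, B, C}.
Accepting DFA states (contain an NFA accepting state): {A}, {A, B, C}.

2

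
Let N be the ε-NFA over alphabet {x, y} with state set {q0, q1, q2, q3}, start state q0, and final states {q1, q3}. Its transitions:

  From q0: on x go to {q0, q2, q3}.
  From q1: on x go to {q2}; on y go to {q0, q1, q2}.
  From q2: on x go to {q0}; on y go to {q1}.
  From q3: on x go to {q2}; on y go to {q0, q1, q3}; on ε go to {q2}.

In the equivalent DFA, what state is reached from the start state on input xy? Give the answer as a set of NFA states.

{q0, q1, q2, q3}

Start: {q0}.
δ(q0,x) = {q0, q2, q3}.
Union: {q0, q2, q3}.
After x: {q0, q2, q3}.
δ(q0,y) = ∅; δ(q2,y) = {q1}; δ(q3,y) = {q0, q1, q3}.
Union: {q0, q1, q3}.
ε-closure gives {q0, q1, q2, q3}.
After y: {q0, q1, q2, q3}.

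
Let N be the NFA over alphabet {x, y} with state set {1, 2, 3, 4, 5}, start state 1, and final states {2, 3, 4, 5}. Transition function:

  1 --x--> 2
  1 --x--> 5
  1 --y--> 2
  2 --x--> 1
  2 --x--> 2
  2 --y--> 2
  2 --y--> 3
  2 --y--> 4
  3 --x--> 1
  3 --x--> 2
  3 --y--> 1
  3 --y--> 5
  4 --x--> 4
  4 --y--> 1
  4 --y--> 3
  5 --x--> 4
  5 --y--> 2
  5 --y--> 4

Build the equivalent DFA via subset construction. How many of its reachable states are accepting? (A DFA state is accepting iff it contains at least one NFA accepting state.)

Start state of the DFA: {1}.
{1} --x--> {2, 5}  [new]
{1} --y--> {2}  [new]
{2, 5} --x--> {1, 2, 4}  [new]
{2, 5} --y--> {2, 3, 4}  [new]
{2} --x--> {1, 2}  [new]
{2} --y--> {2, 3, 4}  [seen]
{1, 2, 4} --x--> {1, 2, 4, 5}  [new]
{1, 2, 4} --y--> {1, 2, 3, 4}  [new]
{2, 3, 4} --x--> {1, 2, 4}  [seen]
{2, 3, 4} --y--> {1, 2, 3, 4, 5}  [new]
{1, 2} --x--> {1, 2, 5}  [new]
{1, 2} --y--> {2, 3, 4}  [seen]
{1, 2, 4, 5} --x--> {1, 2, 4, 5}  [seen]
{1, 2, 4, 5} --y--> {1, 2, 3, 4}  [seen]
{1, 2, 3, 4} --x--> {1, 2, 4, 5}  [seen]
{1, 2, 3, 4} --y--> {1, 2, 3, 4, 5}  [seen]
{1, 2, 3, 4, 5} --x--> {1, 2, 4, 5}  [seen]
{1, 2, 3, 4, 5} --y--> {1, 2, 3, 4, 5}  [seen]
{1, 2, 5} --x--> {1, 2, 4, 5}  [seen]
{1, 2, 5} --y--> {2, 3, 4}  [seen]
Reachable DFA states: {1}, {2, 5}, {2}, {1, 2, 4}, {2, 3, 4}, {1, 2}, {1, 2, 4, 5}, {1, 2, 3, 4}, {1, 2, 3, 4, 5}, {1, 2, 5}.
Accepting DFA states (contain an NFA accepting state): {2, 5}, {2}, {1, 2, 4}, {2, 3, 4}, {1, 2}, {1, 2, 4, 5}, {1, 2, 3, 4}, {1, 2, 3, 4, 5}, {1, 2, 5}.

9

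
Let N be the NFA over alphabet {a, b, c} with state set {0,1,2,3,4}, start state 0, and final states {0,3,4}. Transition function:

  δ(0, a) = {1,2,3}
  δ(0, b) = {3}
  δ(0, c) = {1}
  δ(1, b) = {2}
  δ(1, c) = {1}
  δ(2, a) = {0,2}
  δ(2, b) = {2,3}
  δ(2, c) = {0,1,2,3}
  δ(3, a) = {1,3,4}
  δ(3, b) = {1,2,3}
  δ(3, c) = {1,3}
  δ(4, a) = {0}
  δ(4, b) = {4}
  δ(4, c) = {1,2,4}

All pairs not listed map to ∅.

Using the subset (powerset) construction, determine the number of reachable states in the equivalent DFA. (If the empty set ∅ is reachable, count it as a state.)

Start state of the DFA: {0}.
{0} --a--> {1,2,3}  [new]
{0} --b--> {3}  [new]
{0} --c--> {1}  [new]
{1,2,3} --a--> {0,1,2,3,4}  [new]
{1,2,3} --b--> {1,2,3}  [seen]
{1,2,3} --c--> {0,1,2,3}  [new]
{3} --a--> {1,3,4}  [new]
{3} --b--> {1,2,3}  [seen]
{3} --c--> {1,3}  [new]
{1} --a--> ∅  [new]
{1} --b--> {2}  [new]
{1} --c--> {1}  [seen]
{0,1,2,3,4} --a--> {0,1,2,3,4}  [seen]
{0,1,2,3,4} --b--> {1,2,3,4}  [new]
{0,1,2,3,4} --c--> {0,1,2,3,4}  [seen]
{0,1,2,3} --a--> {0,1,2,3,4}  [seen]
{0,1,2,3} --b--> {1,2,3}  [seen]
{0,1,2,3} --c--> {0,1,2,3}  [seen]
{1,3,4} --a--> {0,1,3,4}  [new]
{1,3,4} --b--> {1,2,3,4}  [seen]
{1,3,4} --c--> {1,2,3,4}  [seen]
{1,3} --a--> {1,3,4}  [seen]
{1,3} --b--> {1,2,3}  [seen]
{1,3} --c--> {1,3}  [seen]
∅ --a--> ∅  [seen]
∅ --b--> ∅  [seen]
∅ --c--> ∅  [seen]
{2} --a--> {0,2}  [new]
{2} --b--> {2,3}  [new]
{2} --c--> {0,1,2,3}  [seen]
{1,2,3,4} --a--> {0,1,2,3,4}  [seen]
{1,2,3,4} --b--> {1,2,3,4}  [seen]
{1,2,3,4} --c--> {0,1,2,3,4}  [seen]
{0,1,3,4} --a--> {0,1,2,3,4}  [seen]
{0,1,3,4} --b--> {1,2,3,4}  [seen]
{0,1,3,4} --c--> {1,2,3,4}  [seen]
{0,2} --a--> {0,1,2,3}  [seen]
{0,2} --b--> {2,3}  [seen]
{0,2} --c--> {0,1,2,3}  [seen]
{2,3} --a--> {0,1,2,3,4}  [seen]
{2,3} --b--> {1,2,3}  [seen]
{2,3} --c--> {0,1,2,3}  [seen]
Reachable DFA states: {0}, {1,2,3}, {3}, {1}, {0,1,2,3,4}, {0,1,2,3}, {1,3,4}, {1,3}, ∅, {2}, {1,2,3,4}, {0,1,3,4}, {0,2}, {2,3}.

14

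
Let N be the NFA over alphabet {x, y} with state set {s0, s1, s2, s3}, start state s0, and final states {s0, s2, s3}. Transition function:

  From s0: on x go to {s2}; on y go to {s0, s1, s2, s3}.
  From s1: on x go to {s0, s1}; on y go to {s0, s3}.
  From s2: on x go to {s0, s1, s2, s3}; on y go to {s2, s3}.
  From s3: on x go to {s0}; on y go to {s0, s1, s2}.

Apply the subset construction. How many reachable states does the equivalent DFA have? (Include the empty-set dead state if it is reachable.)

Start state of the DFA: {s0}.
{s0} --x--> {s2}  [new]
{s0} --y--> {s0, s1, s2, s3}  [new]
{s2} --x--> {s0, s1, s2, s3}  [seen]
{s2} --y--> {s2, s3}  [new]
{s0, s1, s2, s3} --x--> {s0, s1, s2, s3}  [seen]
{s0, s1, s2, s3} --y--> {s0, s1, s2, s3}  [seen]
{s2, s3} --x--> {s0, s1, s2, s3}  [seen]
{s2, s3} --y--> {s0, s1, s2, s3}  [seen]
Reachable DFA states: {s0}, {s2}, {s0, s1, s2, s3}, {s2, s3}.

4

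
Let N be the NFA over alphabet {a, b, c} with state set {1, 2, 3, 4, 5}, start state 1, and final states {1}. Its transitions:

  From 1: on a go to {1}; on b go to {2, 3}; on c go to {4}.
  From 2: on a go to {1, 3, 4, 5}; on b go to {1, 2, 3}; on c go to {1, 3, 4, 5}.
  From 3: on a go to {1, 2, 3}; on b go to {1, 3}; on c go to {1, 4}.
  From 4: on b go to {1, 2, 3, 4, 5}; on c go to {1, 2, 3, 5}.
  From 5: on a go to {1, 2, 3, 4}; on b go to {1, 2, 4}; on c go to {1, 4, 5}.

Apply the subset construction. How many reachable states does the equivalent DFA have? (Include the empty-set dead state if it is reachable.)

9

Start state of the DFA: {1}.
{1} --a--> {1}  [seen]
{1} --b--> {2, 3}  [new]
{1} --c--> {4}  [new]
{2, 3} --a--> {1, 2, 3, 4, 5}  [new]
{2, 3} --b--> {1, 2, 3}  [new]
{2, 3} --c--> {1, 3, 4, 5}  [new]
{4} --a--> ∅  [new]
{4} --b--> {1, 2, 3, 4, 5}  [seen]
{4} --c--> {1, 2, 3, 5}  [new]
{1, 2, 3, 4, 5} --a--> {1, 2, 3, 4, 5}  [seen]
{1, 2, 3, 4, 5} --b--> {1, 2, 3, 4, 5}  [seen]
{1, 2, 3, 4, 5} --c--> {1, 2, 3, 4, 5}  [seen]
{1, 2, 3} --a--> {1, 2, 3, 4, 5}  [seen]
{1, 2, 3} --b--> {1, 2, 3}  [seen]
{1, 2, 3} --c--> {1, 3, 4, 5}  [seen]
{1, 3, 4, 5} --a--> {1, 2, 3, 4}  [new]
{1, 3, 4, 5} --b--> {1, 2, 3, 4, 5}  [seen]
{1, 3, 4, 5} --c--> {1, 2, 3, 4, 5}  [seen]
∅ --a--> ∅  [seen]
∅ --b--> ∅  [seen]
∅ --c--> ∅  [seen]
{1, 2, 3, 5} --a--> {1, 2, 3, 4, 5}  [seen]
{1, 2, 3, 5} --b--> {1, 2, 3, 4}  [seen]
{1, 2, 3, 5} --c--> {1, 3, 4, 5}  [seen]
{1, 2, 3, 4} --a--> {1, 2, 3, 4, 5}  [seen]
{1, 2, 3, 4} --b--> {1, 2, 3, 4, 5}  [seen]
{1, 2, 3, 4} --c--> {1, 2, 3, 4, 5}  [seen]
Reachable DFA states: {1}, {2, 3}, {4}, {1, 2, 3, 4, 5}, {1, 2, 3}, {1, 3, 4, 5}, ∅, {1, 2, 3, 5}, {1, 2, 3, 4}.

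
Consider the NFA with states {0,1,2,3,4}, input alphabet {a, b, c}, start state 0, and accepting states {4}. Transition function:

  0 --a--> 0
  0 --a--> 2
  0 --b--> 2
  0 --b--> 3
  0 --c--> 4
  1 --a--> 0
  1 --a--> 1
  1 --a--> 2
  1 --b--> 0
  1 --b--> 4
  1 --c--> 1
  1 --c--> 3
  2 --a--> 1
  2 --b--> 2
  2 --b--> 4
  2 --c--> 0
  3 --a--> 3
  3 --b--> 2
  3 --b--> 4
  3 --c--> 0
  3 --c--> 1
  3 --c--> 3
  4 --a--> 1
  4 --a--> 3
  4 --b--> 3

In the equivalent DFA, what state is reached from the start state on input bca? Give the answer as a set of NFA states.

{0,1,2,3}

Start: {0}.
δ(0,b) = {2,3}.
Union: {2,3}.
After b: {2,3}.
δ(2,c) = {0}; δ(3,c) = {0,1,3}.
Union: {0,1,3}.
After c: {0,1,3}.
δ(0,a) = {0,2}; δ(1,a) = {0,1,2}; δ(3,a) = {3}.
Union: {0,1,2,3}.
After a: {0,1,2,3}.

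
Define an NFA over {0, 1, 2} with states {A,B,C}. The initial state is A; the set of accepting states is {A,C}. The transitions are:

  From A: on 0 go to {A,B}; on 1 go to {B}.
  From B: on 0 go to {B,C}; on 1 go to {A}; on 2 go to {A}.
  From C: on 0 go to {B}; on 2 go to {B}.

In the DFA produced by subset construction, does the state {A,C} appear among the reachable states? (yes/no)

no

Start state of the DFA: {A}.
{A} --0--> {A,B}  [new]
{A} --1--> {B}  [new]
{A} --2--> ∅  [new]
{A,B} --0--> {A,B,C}  [new]
{A,B} --1--> {A,B}  [seen]
{A,B} --2--> {A}  [seen]
{B} --0--> {B,C}  [new]
{B} --1--> {A}  [seen]
{B} --2--> {A}  [seen]
∅ --0--> ∅  [seen]
∅ --1--> ∅  [seen]
∅ --2--> ∅  [seen]
{A,B,C} --0--> {A,B,C}  [seen]
{A,B,C} --1--> {A,B}  [seen]
{A,B,C} --2--> {A,B}  [seen]
{B,C} --0--> {B,C}  [seen]
{B,C} --1--> {A}  [seen]
{B,C} --2--> {A,B}  [seen]
Reachable DFA states: {A}, {A,B}, {B}, ∅, {A,B,C}, {B,C}.
{A,C} is not among them.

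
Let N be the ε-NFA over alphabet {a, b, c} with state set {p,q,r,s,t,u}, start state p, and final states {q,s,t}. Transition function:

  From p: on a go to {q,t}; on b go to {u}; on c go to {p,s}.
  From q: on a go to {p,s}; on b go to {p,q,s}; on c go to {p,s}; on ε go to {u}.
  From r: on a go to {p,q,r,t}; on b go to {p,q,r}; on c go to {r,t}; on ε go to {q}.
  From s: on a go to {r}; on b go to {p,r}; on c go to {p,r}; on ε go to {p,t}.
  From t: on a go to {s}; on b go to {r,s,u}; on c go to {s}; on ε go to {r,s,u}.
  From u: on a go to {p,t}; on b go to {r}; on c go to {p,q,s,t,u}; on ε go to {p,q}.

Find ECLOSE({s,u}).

{p,q,r,s,t,u}

Begin with {s,u}.
s →ε {p,t}; add p, t.
t →ε {r,s,u}; add r.
r →ε {q}; add q.
ε-closure = {p,q,r,s,t,u}.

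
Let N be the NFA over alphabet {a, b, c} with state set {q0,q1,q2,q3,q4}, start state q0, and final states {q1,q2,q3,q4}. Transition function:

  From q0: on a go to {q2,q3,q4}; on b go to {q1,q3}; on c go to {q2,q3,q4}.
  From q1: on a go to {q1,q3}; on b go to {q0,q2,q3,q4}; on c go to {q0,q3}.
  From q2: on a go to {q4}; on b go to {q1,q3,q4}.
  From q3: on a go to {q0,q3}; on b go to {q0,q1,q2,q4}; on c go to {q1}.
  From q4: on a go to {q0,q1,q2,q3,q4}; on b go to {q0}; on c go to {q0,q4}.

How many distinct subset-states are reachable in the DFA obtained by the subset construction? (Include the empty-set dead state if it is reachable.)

7

Start state of the DFA: {q0}.
{q0} --a--> {q2,q3,q4}  [new]
{q0} --b--> {q1,q3}  [new]
{q0} --c--> {q2,q3,q4}  [seen]
{q2,q3,q4} --a--> {q0,q1,q2,q3,q4}  [new]
{q2,q3,q4} --b--> {q0,q1,q2,q3,q4}  [seen]
{q2,q3,q4} --c--> {q0,q1,q4}  [new]
{q1,q3} --a--> {q0,q1,q3}  [new]
{q1,q3} --b--> {q0,q1,q2,q3,q4}  [seen]
{q1,q3} --c--> {q0,q1,q3}  [seen]
{q0,q1,q2,q3,q4} --a--> {q0,q1,q2,q3,q4}  [seen]
{q0,q1,q2,q3,q4} --b--> {q0,q1,q2,q3,q4}  [seen]
{q0,q1,q2,q3,q4} --c--> {q0,q1,q2,q3,q4}  [seen]
{q0,q1,q4} --a--> {q0,q1,q2,q3,q4}  [seen]
{q0,q1,q4} --b--> {q0,q1,q2,q3,q4}  [seen]
{q0,q1,q4} --c--> {q0,q2,q3,q4}  [new]
{q0,q1,q3} --a--> {q0,q1,q2,q3,q4}  [seen]
{q0,q1,q3} --b--> {q0,q1,q2,q3,q4}  [seen]
{q0,q1,q3} --c--> {q0,q1,q2,q3,q4}  [seen]
{q0,q2,q3,q4} --a--> {q0,q1,q2,q3,q4}  [seen]
{q0,q2,q3,q4} --b--> {q0,q1,q2,q3,q4}  [seen]
{q0,q2,q3,q4} --c--> {q0,q1,q2,q3,q4}  [seen]
Reachable DFA states: {q0}, {q2,q3,q4}, {q1,q3}, {q0,q1,q2,q3,q4}, {q0,q1,q4}, {q0,q1,q3}, {q0,q2,q3,q4}.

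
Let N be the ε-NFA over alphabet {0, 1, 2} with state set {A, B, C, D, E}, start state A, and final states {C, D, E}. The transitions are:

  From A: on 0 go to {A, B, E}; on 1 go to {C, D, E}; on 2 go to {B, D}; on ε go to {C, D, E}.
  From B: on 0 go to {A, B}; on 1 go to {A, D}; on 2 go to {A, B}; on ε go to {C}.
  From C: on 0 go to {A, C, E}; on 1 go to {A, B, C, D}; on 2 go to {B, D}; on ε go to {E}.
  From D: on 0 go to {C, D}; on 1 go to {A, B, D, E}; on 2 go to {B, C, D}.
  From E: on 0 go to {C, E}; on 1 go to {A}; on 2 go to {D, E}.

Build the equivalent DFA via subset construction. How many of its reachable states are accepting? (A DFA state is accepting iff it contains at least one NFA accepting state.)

3

Start state of the DFA: {A, C, D, E} (ε-closure of the NFA start).
{A, C, D, E} --0--> {A, B, C, D, E}  [new]
{A, C, D, E} --1--> {A, B, C, D, E}  [seen]
{A, C, D, E} --2--> {B, C, D, E}  [new]
{A, B, C, D, E} --0--> {A, B, C, D, E}  [seen]
{A, B, C, D, E} --1--> {A, B, C, D, E}  [seen]
{A, B, C, D, E} --2--> {A, B, C, D, E}  [seen]
{B, C, D, E} --0--> {A, B, C, D, E}  [seen]
{B, C, D, E} --1--> {A, B, C, D, E}  [seen]
{B, C, D, E} --2--> {A, B, C, D, E}  [seen]
Reachable DFA states: {A, C, D, E}, {A, B, C, D, E}, {B, C, D, E}.
Accepting DFA states (contain an NFA accepting state): {A, C, D, E}, {A, B, C, D, E}, {B, C, D, E}.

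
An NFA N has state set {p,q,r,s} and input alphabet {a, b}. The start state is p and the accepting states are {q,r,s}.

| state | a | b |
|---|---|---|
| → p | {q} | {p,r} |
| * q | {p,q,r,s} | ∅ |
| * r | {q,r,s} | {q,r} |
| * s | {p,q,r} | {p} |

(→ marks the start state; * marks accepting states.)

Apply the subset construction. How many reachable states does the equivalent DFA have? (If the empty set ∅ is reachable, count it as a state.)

7

Start state of the DFA: {p}.
{p} --a--> {q}  [new]
{p} --b--> {p,r}  [new]
{q} --a--> {p,q,r,s}  [new]
{q} --b--> ∅  [new]
{p,r} --a--> {q,r,s}  [new]
{p,r} --b--> {p,q,r}  [new]
{p,q,r,s} --a--> {p,q,r,s}  [seen]
{p,q,r,s} --b--> {p,q,r}  [seen]
∅ --a--> ∅  [seen]
∅ --b--> ∅  [seen]
{q,r,s} --a--> {p,q,r,s}  [seen]
{q,r,s} --b--> {p,q,r}  [seen]
{p,q,r} --a--> {p,q,r,s}  [seen]
{p,q,r} --b--> {p,q,r}  [seen]
Reachable DFA states: {p}, {q}, {p,r}, {p,q,r,s}, ∅, {q,r,s}, {p,q,r}.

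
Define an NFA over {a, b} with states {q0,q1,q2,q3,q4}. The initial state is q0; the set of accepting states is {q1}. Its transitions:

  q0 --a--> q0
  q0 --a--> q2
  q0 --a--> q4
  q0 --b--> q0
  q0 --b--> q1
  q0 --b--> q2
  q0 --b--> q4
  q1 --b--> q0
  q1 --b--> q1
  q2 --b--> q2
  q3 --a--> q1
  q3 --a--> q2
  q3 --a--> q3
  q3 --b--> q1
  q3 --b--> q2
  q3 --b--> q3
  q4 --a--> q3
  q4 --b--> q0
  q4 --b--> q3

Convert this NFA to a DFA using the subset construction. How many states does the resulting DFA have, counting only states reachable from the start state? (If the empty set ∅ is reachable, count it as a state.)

Start state of the DFA: {q0}.
{q0} --a--> {q0,q2,q4}  [new]
{q0} --b--> {q0,q1,q2,q4}  [new]
{q0,q2,q4} --a--> {q0,q2,q3,q4}  [new]
{q0,q2,q4} --b--> {q0,q1,q2,q3,q4}  [new]
{q0,q1,q2,q4} --a--> {q0,q2,q3,q4}  [seen]
{q0,q1,q2,q4} --b--> {q0,q1,q2,q3,q4}  [seen]
{q0,q2,q3,q4} --a--> {q0,q1,q2,q3,q4}  [seen]
{q0,q2,q3,q4} --b--> {q0,q1,q2,q3,q4}  [seen]
{q0,q1,q2,q3,q4} --a--> {q0,q1,q2,q3,q4}  [seen]
{q0,q1,q2,q3,q4} --b--> {q0,q1,q2,q3,q4}  [seen]
Reachable DFA states: {q0}, {q0,q2,q4}, {q0,q1,q2,q4}, {q0,q2,q3,q4}, {q0,q1,q2,q3,q4}.

5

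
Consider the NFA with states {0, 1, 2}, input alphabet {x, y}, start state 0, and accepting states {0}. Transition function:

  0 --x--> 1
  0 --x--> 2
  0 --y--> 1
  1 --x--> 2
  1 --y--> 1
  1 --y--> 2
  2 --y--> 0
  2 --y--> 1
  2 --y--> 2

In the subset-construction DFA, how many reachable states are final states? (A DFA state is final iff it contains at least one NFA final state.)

Start state of the DFA: {0}.
{0} --x--> {1, 2}  [new]
{0} --y--> {1}  [new]
{1, 2} --x--> {2}  [new]
{1, 2} --y--> {0, 1, 2}  [new]
{1} --x--> {2}  [seen]
{1} --y--> {1, 2}  [seen]
{2} --x--> ∅  [new]
{2} --y--> {0, 1, 2}  [seen]
{0, 1, 2} --x--> {1, 2}  [seen]
{0, 1, 2} --y--> {0, 1, 2}  [seen]
∅ --x--> ∅  [seen]
∅ --y--> ∅  [seen]
Reachable DFA states: {0}, {1, 2}, {1}, {2}, {0, 1, 2}, ∅.
Accepting DFA states (contain an NFA accepting state): {0}, {0, 1, 2}.

2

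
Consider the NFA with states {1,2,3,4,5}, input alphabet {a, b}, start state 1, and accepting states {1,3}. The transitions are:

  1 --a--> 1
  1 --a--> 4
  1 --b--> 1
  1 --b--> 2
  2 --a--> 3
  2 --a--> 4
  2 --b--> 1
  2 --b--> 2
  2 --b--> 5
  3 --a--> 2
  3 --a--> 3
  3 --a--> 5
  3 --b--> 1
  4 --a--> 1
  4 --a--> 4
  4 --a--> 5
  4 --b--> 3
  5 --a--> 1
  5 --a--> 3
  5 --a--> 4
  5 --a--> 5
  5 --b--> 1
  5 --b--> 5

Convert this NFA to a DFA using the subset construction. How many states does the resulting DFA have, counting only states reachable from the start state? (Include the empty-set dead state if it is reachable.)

10

Start state of the DFA: {1}.
{1} --a--> {1,4}  [new]
{1} --b--> {1,2}  [new]
{1,4} --a--> {1,4,5}  [new]
{1,4} --b--> {1,2,3}  [new]
{1,2} --a--> {1,3,4}  [new]
{1,2} --b--> {1,2,5}  [new]
{1,4,5} --a--> {1,3,4,5}  [new]
{1,4,5} --b--> {1,2,3,5}  [new]
{1,2,3} --a--> {1,2,3,4,5}  [new]
{1,2,3} --b--> {1,2,5}  [seen]
{1,3,4} --a--> {1,2,3,4,5}  [seen]
{1,3,4} --b--> {1,2,3}  [seen]
{1,2,5} --a--> {1,3,4,5}  [seen]
{1,2,5} --b--> {1,2,5}  [seen]
{1,3,4,5} --a--> {1,2,3,4,5}  [seen]
{1,3,4,5} --b--> {1,2,3,5}  [seen]
{1,2,3,5} --a--> {1,2,3,4,5}  [seen]
{1,2,3,5} --b--> {1,2,5}  [seen]
{1,2,3,4,5} --a--> {1,2,3,4,5}  [seen]
{1,2,3,4,5} --b--> {1,2,3,5}  [seen]
Reachable DFA states: {1}, {1,4}, {1,2}, {1,4,5}, {1,2,3}, {1,3,4}, {1,2,5}, {1,3,4,5}, {1,2,3,5}, {1,2,3,4,5}.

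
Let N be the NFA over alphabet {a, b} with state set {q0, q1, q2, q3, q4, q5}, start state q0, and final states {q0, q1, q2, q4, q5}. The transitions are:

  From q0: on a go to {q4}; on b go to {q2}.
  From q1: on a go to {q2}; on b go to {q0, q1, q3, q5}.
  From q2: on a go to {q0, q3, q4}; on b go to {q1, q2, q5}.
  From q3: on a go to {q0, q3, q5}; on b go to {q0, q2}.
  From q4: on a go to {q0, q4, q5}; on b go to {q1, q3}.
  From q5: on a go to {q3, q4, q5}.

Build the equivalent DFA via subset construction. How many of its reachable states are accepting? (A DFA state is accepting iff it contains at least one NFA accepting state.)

14

Start state of the DFA: {q0}.
{q0} --a--> {q4}  [new]
{q0} --b--> {q2}  [new]
{q4} --a--> {q0, q4, q5}  [new]
{q4} --b--> {q1, q3}  [new]
{q2} --a--> {q0, q3, q4}  [new]
{q2} --b--> {q1, q2, q5}  [new]
{q0, q4, q5} --a--> {q0, q3, q4, q5}  [new]
{q0, q4, q5} --b--> {q1, q2, q3}  [new]
{q1, q3} --a--> {q0, q2, q3, q5}  [new]
{q1, q3} --b--> {q0, q1, q2, q3, q5}  [new]
{q0, q3, q4} --a--> {q0, q3, q4, q5}  [seen]
{q0, q3, q4} --b--> {q0, q1, q2, q3}  [new]
{q1, q2, q5} --a--> {q0, q2, q3, q4, q5}  [new]
{q1, q2, q5} --b--> {q0, q1, q2, q3, q5}  [seen]
{q0, q3, q4, q5} --a--> {q0, q3, q4, q5}  [seen]
{q0, q3, q4, q5} --b--> {q0, q1, q2, q3}  [seen]
{q1, q2, q3} --a--> {q0, q2, q3, q4, q5}  [seen]
{q1, q2, q3} --b--> {q0, q1, q2, q3, q5}  [seen]
{q0, q2, q3, q5} --a--> {q0, q3, q4, q5}  [seen]
{q0, q2, q3, q5} --b--> {q0, q1, q2, q5}  [new]
{q0, q1, q2, q3, q5} --a--> {q0, q2, q3, q4, q5}  [seen]
{q0, q1, q2, q3, q5} --b--> {q0, q1, q2, q3, q5}  [seen]
{q0, q1, q2, q3} --a--> {q0, q2, q3, q4, q5}  [seen]
{q0, q1, q2, q3} --b--> {q0, q1, q2, q3, q5}  [seen]
{q0, q2, q3, q4, q5} --a--> {q0, q3, q4, q5}  [seen]
{q0, q2, q3, q4, q5} --b--> {q0, q1, q2, q3, q5}  [seen]
{q0, q1, q2, q5} --a--> {q0, q2, q3, q4, q5}  [seen]
{q0, q1, q2, q5} --b--> {q0, q1, q2, q3, q5}  [seen]
Reachable DFA states: {q0}, {q4}, {q2}, {q0, q4, q5}, {q1, q3}, {q0, q3, q4}, {q1, q2, q5}, {q0, q3, q4, q5}, {q1, q2, q3}, {q0, q2, q3, q5}, {q0, q1, q2, q3, q5}, {q0, q1, q2, q3}, {q0, q2, q3, q4, q5}, {q0, q1, q2, q5}.
Accepting DFA states (contain an NFA accepting state): {q0}, {q4}, {q2}, {q0, q4, q5}, {q1, q3}, {q0, q3, q4}, {q1, q2, q5}, {q0, q3, q4, q5}, {q1, q2, q3}, {q0, q2, q3, q5}, {q0, q1, q2, q3, q5}, {q0, q1, q2, q3}, {q0, q2, q3, q4, q5}, {q0, q1, q2, q5}.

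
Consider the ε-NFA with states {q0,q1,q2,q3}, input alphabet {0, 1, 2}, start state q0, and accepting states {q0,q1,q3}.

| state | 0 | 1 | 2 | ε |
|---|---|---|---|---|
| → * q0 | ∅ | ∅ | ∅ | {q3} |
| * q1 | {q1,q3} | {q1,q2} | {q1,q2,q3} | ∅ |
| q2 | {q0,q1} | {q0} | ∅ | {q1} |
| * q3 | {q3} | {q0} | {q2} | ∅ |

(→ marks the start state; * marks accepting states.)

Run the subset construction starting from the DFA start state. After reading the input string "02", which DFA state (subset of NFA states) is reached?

{q1,q2}

Start: {q0,q3}.
δ(q0,0) = ∅; δ(q3,0) = {q3}.
Union: {q3}.
After 0: {q3}.
δ(q3,2) = {q2}.
Union: {q2}.
ε-closure gives {q1,q2}.
After 2: {q1,q2}.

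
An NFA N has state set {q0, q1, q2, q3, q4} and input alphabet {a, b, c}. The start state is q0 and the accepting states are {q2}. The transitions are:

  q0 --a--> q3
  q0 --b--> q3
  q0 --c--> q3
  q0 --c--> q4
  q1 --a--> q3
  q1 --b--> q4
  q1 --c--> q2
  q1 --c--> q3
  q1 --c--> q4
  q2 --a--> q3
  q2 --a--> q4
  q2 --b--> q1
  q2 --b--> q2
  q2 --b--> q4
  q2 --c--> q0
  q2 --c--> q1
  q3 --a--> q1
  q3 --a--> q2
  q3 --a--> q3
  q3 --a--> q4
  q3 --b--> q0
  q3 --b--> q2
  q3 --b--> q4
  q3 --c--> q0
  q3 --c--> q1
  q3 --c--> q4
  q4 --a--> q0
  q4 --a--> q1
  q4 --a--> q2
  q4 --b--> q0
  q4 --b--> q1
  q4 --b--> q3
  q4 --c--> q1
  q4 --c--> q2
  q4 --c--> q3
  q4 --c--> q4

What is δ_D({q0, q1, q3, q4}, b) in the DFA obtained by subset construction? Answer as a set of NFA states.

δ(q0,b) = {q3}; δ(q1,b) = {q4}; δ(q3,b) = {q0, q2, q4}; δ(q4,b) = {q0, q1, q3}.
Union: {q0, q1, q2, q3, q4}.

{q0, q1, q2, q3, q4}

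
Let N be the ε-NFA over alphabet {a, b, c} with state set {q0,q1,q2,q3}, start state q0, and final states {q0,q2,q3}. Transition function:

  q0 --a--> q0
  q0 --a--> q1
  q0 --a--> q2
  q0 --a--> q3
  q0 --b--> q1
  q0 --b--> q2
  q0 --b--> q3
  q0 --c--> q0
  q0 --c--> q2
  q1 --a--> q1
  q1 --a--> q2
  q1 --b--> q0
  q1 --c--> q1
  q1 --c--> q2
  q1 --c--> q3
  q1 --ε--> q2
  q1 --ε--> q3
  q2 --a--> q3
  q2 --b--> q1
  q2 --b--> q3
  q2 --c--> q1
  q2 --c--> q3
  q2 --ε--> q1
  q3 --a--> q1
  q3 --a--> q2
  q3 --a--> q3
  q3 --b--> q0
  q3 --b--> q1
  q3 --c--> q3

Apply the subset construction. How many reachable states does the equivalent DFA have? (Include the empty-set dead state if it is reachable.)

Start state of the DFA: {q0} (ε-closure of the NFA start).
{q0} --a--> {q0,q1,q2,q3}  [new]
{q0} --b--> {q1,q2,q3}  [new]
{q0} --c--> {q0,q1,q2,q3}  [seen]
{q0,q1,q2,q3} --a--> {q0,q1,q2,q3}  [seen]
{q0,q1,q2,q3} --b--> {q0,q1,q2,q3}  [seen]
{q0,q1,q2,q3} --c--> {q0,q1,q2,q3}  [seen]
{q1,q2,q3} --a--> {q1,q2,q3}  [seen]
{q1,q2,q3} --b--> {q0,q1,q2,q3}  [seen]
{q1,q2,q3} --c--> {q1,q2,q3}  [seen]
Reachable DFA states: {q0}, {q0,q1,q2,q3}, {q1,q2,q3}.

3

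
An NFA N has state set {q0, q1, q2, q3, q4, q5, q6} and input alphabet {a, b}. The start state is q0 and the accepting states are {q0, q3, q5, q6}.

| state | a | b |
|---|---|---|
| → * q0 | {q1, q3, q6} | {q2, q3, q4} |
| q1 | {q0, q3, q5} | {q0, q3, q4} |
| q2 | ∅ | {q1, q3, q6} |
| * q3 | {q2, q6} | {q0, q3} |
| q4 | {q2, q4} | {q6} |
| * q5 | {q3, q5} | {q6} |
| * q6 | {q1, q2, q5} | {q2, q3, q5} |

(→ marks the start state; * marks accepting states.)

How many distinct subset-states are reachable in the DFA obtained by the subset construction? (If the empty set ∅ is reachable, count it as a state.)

14

Start state of the DFA: {q0}.
{q0} --a--> {q1, q3, q6}  [new]
{q0} --b--> {q2, q3, q4}  [new]
{q1, q3, q6} --a--> {q0, q1, q2, q3, q5, q6}  [new]
{q1, q3, q6} --b--> {q0, q2, q3, q4, q5}  [new]
{q2, q3, q4} --a--> {q2, q4, q6}  [new]
{q2, q3, q4} --b--> {q0, q1, q3, q6}  [new]
{q0, q1, q2, q3, q5, q6} --a--> {q0, q1, q2, q3, q5, q6}  [seen]
{q0, q1, q2, q3, q5, q6} --b--> {q0, q1, q2, q3, q4, q5, q6}  [new]
{q0, q2, q3, q4, q5} --a--> {q1, q2, q3, q4, q5, q6}  [new]
{q0, q2, q3, q4, q5} --b--> {q0, q1, q2, q3, q4, q6}  [new]
{q2, q4, q6} --a--> {q1, q2, q4, q5}  [new]
{q2, q4, q6} --b--> {q1, q2, q3, q5, q6}  [new]
{q0, q1, q3, q6} --a--> {q0, q1, q2, q3, q5, q6}  [seen]
{q0, q1, q3, q6} --b--> {q0, q2, q3, q4, q5}  [seen]
{q0, q1, q2, q3, q4, q5, q6} --a--> {q0, q1, q2, q3, q4, q5, q6}  [seen]
{q0, q1, q2, q3, q4, q5, q6} --b--> {q0, q1, q2, q3, q4, q5, q6}  [seen]
{q1, q2, q3, q4, q5, q6} --a--> {q0, q1, q2, q3, q4, q5, q6}  [seen]
{q1, q2, q3, q4, q5, q6} --b--> {q0, q1, q2, q3, q4, q5, q6}  [seen]
{q0, q1, q2, q3, q4, q6} --a--> {q0, q1, q2, q3, q4, q5, q6}  [seen]
{q0, q1, q2, q3, q4, q6} --b--> {q0, q1, q2, q3, q4, q5, q6}  [seen]
{q1, q2, q4, q5} --a--> {q0, q2, q3, q4, q5}  [seen]
{q1, q2, q4, q5} --b--> {q0, q1, q3, q4, q6}  [new]
{q1, q2, q3, q5, q6} --a--> {q0, q1, q2, q3, q5, q6}  [seen]
{q1, q2, q3, q5, q6} --b--> {q0, q1, q2, q3, q4, q5, q6}  [seen]
{q0, q1, q3, q4, q6} --a--> {q0, q1, q2, q3, q4, q5, q6}  [seen]
{q0, q1, q3, q4, q6} --b--> {q0, q2, q3, q4, q5, q6}  [new]
{q0, q2, q3, q4, q5, q6} --a--> {q1, q2, q3, q4, q5, q6}  [seen]
{q0, q2, q3, q4, q5, q6} --b--> {q0, q1, q2, q3, q4, q5, q6}  [seen]
Reachable DFA states: {q0}, {q1, q3, q6}, {q2, q3, q4}, {q0, q1, q2, q3, q5, q6}, {q0, q2, q3, q4, q5}, {q2, q4, q6}, {q0, q1, q3, q6}, {q0, q1, q2, q3, q4, q5, q6}, {q1, q2, q3, q4, q5, q6}, {q0, q1, q2, q3, q4, q6}, {q1, q2, q4, q5}, {q1, q2, q3, q5, q6}, {q0, q1, q3, q4, q6}, {q0, q2, q3, q4, q5, q6}.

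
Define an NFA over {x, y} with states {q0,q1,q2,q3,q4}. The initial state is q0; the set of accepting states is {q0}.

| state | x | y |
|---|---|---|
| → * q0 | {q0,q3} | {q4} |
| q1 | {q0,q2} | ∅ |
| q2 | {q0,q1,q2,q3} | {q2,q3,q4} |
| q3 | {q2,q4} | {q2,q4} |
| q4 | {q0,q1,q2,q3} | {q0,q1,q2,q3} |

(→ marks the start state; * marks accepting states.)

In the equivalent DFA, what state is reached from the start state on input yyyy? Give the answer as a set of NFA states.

{q0,q1,q2,q3,q4}

Start: {q0}.
δ(q0,y) = {q4}.
Union: {q4}.
After y: {q4}.
δ(q4,y) = {q0,q1,q2,q3}.
Union: {q0,q1,q2,q3}.
After y: {q0,q1,q2,q3}.
δ(q0,y) = {q4}; δ(q1,y) = ∅; δ(q2,y) = {q2,q3,q4}; δ(q3,y) = {q2,q4}.
Union: {q2,q3,q4}.
After y: {q2,q3,q4}.
δ(q2,y) = {q2,q3,q4}; δ(q3,y) = {q2,q4}; δ(q4,y) = {q0,q1,q2,q3}.
Union: {q0,q1,q2,q3,q4}.
After y: {q0,q1,q2,q3,q4}.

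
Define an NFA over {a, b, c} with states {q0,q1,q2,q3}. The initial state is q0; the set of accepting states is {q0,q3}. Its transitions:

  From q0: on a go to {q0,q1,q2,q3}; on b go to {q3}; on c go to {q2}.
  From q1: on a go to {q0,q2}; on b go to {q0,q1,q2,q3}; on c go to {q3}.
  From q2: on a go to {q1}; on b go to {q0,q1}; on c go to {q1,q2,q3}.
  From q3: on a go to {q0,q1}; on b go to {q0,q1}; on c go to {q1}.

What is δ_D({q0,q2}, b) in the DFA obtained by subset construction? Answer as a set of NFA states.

{q0,q1,q3}

δ(q0,b) = {q3}; δ(q2,b) = {q0,q1}.
Union: {q0,q1,q3}.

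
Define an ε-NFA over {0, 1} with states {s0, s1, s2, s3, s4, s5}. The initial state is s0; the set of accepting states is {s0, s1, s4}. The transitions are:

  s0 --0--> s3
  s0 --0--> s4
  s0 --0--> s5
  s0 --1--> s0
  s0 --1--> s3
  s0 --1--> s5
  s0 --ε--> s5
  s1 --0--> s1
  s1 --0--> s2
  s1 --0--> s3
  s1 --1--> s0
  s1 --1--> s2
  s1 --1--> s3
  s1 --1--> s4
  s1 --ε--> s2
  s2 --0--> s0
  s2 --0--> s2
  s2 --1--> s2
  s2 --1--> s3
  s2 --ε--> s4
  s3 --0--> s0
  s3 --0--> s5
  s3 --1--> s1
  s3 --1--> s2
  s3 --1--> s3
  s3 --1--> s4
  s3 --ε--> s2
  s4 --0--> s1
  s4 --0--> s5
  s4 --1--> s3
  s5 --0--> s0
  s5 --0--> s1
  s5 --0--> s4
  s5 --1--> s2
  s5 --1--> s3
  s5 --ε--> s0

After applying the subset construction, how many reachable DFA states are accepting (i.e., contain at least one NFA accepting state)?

3

Start state of the DFA: {s0, s5} (ε-closure of the NFA start).
{s0, s5} --0--> {s0, s1, s2, s3, s4, s5}  [new]
{s0, s5} --1--> {s0, s2, s3, s4, s5}  [new]
{s0, s1, s2, s3, s4, s5} --0--> {s0, s1, s2, s3, s4, s5}  [seen]
{s0, s1, s2, s3, s4, s5} --1--> {s0, s1, s2, s3, s4, s5}  [seen]
{s0, s2, s3, s4, s5} --0--> {s0, s1, s2, s3, s4, s5}  [seen]
{s0, s2, s3, s4, s5} --1--> {s0, s1, s2, s3, s4, s5}  [seen]
Reachable DFA states: {s0, s5}, {s0, s1, s2, s3, s4, s5}, {s0, s2, s3, s4, s5}.
Accepting DFA states (contain an NFA accepting state): {s0, s5}, {s0, s1, s2, s3, s4, s5}, {s0, s2, s3, s4, s5}.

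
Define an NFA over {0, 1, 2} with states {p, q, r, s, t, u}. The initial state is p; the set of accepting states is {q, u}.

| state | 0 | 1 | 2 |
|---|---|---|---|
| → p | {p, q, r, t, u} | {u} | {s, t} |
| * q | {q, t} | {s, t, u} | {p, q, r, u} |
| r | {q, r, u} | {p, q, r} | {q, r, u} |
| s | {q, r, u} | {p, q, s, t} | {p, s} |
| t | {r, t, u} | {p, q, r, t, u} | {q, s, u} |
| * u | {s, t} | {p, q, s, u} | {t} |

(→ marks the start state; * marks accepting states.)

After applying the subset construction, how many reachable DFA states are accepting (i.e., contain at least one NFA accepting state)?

9

Start state of the DFA: {p}.
{p} --0--> {p, q, r, t, u}  [new]
{p} --1--> {u}  [new]
{p} --2--> {s, t}  [new]
{p, q, r, t, u} --0--> {p, q, r, s, t, u}  [new]
{p, q, r, t, u} --1--> {p, q, r, s, t, u}  [seen]
{p, q, r, t, u} --2--> {p, q, r, s, t, u}  [seen]
{u} --0--> {s, t}  [seen]
{u} --1--> {p, q, s, u}  [new]
{u} --2--> {t}  [new]
{s, t} --0--> {q, r, t, u}  [new]
{s, t} --1--> {p, q, r, s, t, u}  [seen]
{s, t} --2--> {p, q, s, u}  [seen]
{p, q, r, s, t, u} --0--> {p, q, r, s, t, u}  [seen]
{p, q, r, s, t, u} --1--> {p, q, r, s, t, u}  [seen]
{p, q, r, s, t, u} --2--> {p, q, r, s, t, u}  [seen]
{p, q, s, u} --0--> {p, q, r, s, t, u}  [seen]
{p, q, s, u} --1--> {p, q, s, t, u}  [new]
{p, q, s, u} --2--> {p, q, r, s, t, u}  [seen]
{t} --0--> {r, t, u}  [new]
{t} --1--> {p, q, r, t, u}  [seen]
{t} --2--> {q, s, u}  [new]
{q, r, t, u} --0--> {q, r, s, t, u}  [new]
{q, r, t, u} --1--> {p, q, r, s, t, u}  [seen]
{q, r, t, u} --2--> {p, q, r, s, t, u}  [seen]
{p, q, s, t, u} --0--> {p, q, r, s, t, u}  [seen]
{p, q, s, t, u} --1--> {p, q, r, s, t, u}  [seen]
{p, q, s, t, u} --2--> {p, q, r, s, t, u}  [seen]
{r, t, u} --0--> {q, r, s, t, u}  [seen]
{r, t, u} --1--> {p, q, r, s, t, u}  [seen]
{r, t, u} --2--> {q, r, s, t, u}  [seen]
{q, s, u} --0--> {q, r, s, t, u}  [seen]
{q, s, u} --1--> {p, q, s, t, u}  [seen]
{q, s, u} --2--> {p, q, r, s, t, u}  [seen]
{q, r, s, t, u} --0--> {q, r, s, t, u}  [seen]
{q, r, s, t, u} --1--> {p, q, r, s, t, u}  [seen]
{q, r, s, t, u} --2--> {p, q, r, s, t, u}  [seen]
Reachable DFA states: {p}, {p, q, r, t, u}, {u}, {s, t}, {p, q, r, s, t, u}, {p, q, s, u}, {t}, {q, r, t, u}, {p, q, s, t, u}, {r, t, u}, {q, s, u}, {q, r, s, t, u}.
Accepting DFA states (contain an NFA accepting state): {p, q, r, t, u}, {u}, {p, q, r, s, t, u}, {p, q, s, u}, {q, r, t, u}, {p, q, s, t, u}, {r, t, u}, {q, s, u}, {q, r, s, t, u}.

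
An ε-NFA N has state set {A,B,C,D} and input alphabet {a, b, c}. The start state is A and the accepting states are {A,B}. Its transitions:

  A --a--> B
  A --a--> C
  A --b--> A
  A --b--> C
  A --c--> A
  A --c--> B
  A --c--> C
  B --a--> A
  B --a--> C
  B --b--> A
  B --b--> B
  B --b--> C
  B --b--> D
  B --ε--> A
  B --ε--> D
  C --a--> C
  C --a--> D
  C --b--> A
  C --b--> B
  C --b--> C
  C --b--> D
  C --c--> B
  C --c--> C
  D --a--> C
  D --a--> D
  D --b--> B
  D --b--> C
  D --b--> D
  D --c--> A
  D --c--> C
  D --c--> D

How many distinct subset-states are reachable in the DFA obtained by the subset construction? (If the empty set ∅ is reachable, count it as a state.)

Start state of the DFA: {A} (ε-closure of the NFA start).
{A} --a--> {A,B,C,D}  [new]
{A} --b--> {A,C}  [new]
{A} --c--> {A,B,C,D}  [seen]
{A,B,C,D} --a--> {A,B,C,D}  [seen]
{A,B,C,D} --b--> {A,B,C,D}  [seen]
{A,B,C,D} --c--> {A,B,C,D}  [seen]
{A,C} --a--> {A,B,C,D}  [seen]
{A,C} --b--> {A,B,C,D}  [seen]
{A,C} --c--> {A,B,C,D}  [seen]
Reachable DFA states: {A}, {A,B,C,D}, {A,C}.

3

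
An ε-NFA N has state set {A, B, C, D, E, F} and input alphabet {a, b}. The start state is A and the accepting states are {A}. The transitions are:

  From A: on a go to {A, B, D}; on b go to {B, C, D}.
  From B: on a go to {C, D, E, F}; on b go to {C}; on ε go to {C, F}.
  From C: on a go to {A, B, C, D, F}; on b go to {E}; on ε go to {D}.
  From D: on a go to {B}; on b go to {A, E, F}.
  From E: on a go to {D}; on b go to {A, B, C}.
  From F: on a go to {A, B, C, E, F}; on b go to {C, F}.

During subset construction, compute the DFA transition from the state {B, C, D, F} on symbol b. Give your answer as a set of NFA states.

δ(B,b) = {C}; δ(C,b) = {E}; δ(D,b) = {A, E, F}; δ(F,b) = {C, F}.
Union: {A, C, E, F}.
ε-closure gives {A, C, D, E, F}.

{A, C, D, E, F}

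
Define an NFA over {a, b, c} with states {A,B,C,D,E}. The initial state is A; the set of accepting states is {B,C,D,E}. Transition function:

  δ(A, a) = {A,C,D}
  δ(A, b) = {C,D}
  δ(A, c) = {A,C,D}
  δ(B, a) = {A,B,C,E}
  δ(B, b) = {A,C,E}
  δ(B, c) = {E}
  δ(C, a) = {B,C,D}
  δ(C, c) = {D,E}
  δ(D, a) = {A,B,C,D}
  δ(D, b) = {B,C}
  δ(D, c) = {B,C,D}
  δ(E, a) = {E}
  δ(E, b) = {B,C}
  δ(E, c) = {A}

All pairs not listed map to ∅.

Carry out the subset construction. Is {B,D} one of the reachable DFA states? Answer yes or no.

no

Start state of the DFA: {A}.
{A} --a--> {A,C,D}  [new]
{A} --b--> {C,D}  [new]
{A} --c--> {A,C,D}  [seen]
{A,C,D} --a--> {A,B,C,D}  [new]
{A,C,D} --b--> {B,C,D}  [new]
{A,C,D} --c--> {A,B,C,D,E}  [new]
{C,D} --a--> {A,B,C,D}  [seen]
{C,D} --b--> {B,C}  [new]
{C,D} --c--> {B,C,D,E}  [new]
{A,B,C,D} --a--> {A,B,C,D,E}  [seen]
{A,B,C,D} --b--> {A,B,C,D,E}  [seen]
{A,B,C,D} --c--> {A,B,C,D,E}  [seen]
{B,C,D} --a--> {A,B,C,D,E}  [seen]
{B,C,D} --b--> {A,B,C,E}  [new]
{B,C,D} --c--> {B,C,D,E}  [seen]
{A,B,C,D,E} --a--> {A,B,C,D,E}  [seen]
{A,B,C,D,E} --b--> {A,B,C,D,E}  [seen]
{A,B,C,D,E} --c--> {A,B,C,D,E}  [seen]
{B,C} --a--> {A,B,C,D,E}  [seen]
{B,C} --b--> {A,C,E}  [new]
{B,C} --c--> {D,E}  [new]
{B,C,D,E} --a--> {A,B,C,D,E}  [seen]
{B,C,D,E} --b--> {A,B,C,E}  [seen]
{B,C,D,E} --c--> {A,B,C,D,E}  [seen]
{A,B,C,E} --a--> {A,B,C,D,E}  [seen]
{A,B,C,E} --b--> {A,B,C,D,E}  [seen]
{A,B,C,E} --c--> {A,C,D,E}  [new]
{A,C,E} --a--> {A,B,C,D,E}  [seen]
{A,C,E} --b--> {B,C,D}  [seen]
{A,C,E} --c--> {A,C,D,E}  [seen]
{D,E} --a--> {A,B,C,D,E}  [seen]
{D,E} --b--> {B,C}  [seen]
{D,E} --c--> {A,B,C,D}  [seen]
{A,C,D,E} --a--> {A,B,C,D,E}  [seen]
{A,C,D,E} --b--> {B,C,D}  [seen]
{A,C,D,E} --c--> {A,B,C,D,E}  [seen]
Reachable DFA states: {A}, {A,C,D}, {C,D}, {A,B,C,D}, {B,C,D}, {A,B,C,D,E}, {B,C}, {B,C,D,E}, {A,B,C,E}, {A,C,E}, {D,E}, {A,C,D,E}.
{B,D} is not among them.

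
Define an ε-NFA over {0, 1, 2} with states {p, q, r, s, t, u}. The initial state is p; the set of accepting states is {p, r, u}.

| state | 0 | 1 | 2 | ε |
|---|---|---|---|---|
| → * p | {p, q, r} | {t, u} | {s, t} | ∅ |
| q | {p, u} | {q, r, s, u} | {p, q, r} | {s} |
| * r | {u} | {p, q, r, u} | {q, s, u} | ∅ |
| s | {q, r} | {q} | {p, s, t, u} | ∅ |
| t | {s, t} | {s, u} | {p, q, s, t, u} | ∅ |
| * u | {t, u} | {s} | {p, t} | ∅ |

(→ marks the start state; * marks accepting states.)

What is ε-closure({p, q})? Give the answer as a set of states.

{p, q, s}

Begin with {p, q}.
q →ε {s}; add s.
ε-closure = {p, q, s}.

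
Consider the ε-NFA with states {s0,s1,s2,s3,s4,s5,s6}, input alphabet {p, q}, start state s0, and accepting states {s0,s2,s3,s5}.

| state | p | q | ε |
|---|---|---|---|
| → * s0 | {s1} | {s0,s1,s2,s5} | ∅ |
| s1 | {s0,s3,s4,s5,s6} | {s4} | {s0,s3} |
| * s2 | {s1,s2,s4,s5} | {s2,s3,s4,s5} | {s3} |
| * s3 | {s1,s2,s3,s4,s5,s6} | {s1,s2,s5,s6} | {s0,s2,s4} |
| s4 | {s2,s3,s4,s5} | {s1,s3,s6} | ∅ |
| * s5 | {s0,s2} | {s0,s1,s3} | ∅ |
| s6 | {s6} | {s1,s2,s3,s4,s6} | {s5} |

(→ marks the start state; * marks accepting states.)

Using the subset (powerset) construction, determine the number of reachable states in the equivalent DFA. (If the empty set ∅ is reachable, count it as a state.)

4

Start state of the DFA: {s0} (ε-closure of the NFA start).
{s0} --p--> {s0,s1,s2,s3,s4}  [new]
{s0} --q--> {s0,s1,s2,s3,s4,s5}  [new]
{s0,s1,s2,s3,s4} --p--> {s0,s1,s2,s3,s4,s5,s6}  [new]
{s0,s1,s2,s3,s4} --q--> {s0,s1,s2,s3,s4,s5,s6}  [seen]
{s0,s1,s2,s3,s4,s5} --p--> {s0,s1,s2,s3,s4,s5,s6}  [seen]
{s0,s1,s2,s3,s4,s5} --q--> {s0,s1,s2,s3,s4,s5,s6}  [seen]
{s0,s1,s2,s3,s4,s5,s6} --p--> {s0,s1,s2,s3,s4,s5,s6}  [seen]
{s0,s1,s2,s3,s4,s5,s6} --q--> {s0,s1,s2,s3,s4,s5,s6}  [seen]
Reachable DFA states: {s0}, {s0,s1,s2,s3,s4}, {s0,s1,s2,s3,s4,s5}, {s0,s1,s2,s3,s4,s5,s6}.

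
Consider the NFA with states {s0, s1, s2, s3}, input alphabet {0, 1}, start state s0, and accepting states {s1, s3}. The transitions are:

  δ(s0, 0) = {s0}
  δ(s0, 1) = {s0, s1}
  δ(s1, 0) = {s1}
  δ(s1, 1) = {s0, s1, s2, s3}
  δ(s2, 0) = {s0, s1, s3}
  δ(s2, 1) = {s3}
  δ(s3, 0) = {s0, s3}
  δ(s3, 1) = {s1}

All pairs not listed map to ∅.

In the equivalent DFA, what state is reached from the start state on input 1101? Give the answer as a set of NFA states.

{s0, s1, s2, s3}

Start: {s0}.
δ(s0,1) = {s0, s1}.
Union: {s0, s1}.
After 1: {s0, s1}.
δ(s0,1) = {s0, s1}; δ(s1,1) = {s0, s1, s2, s3}.
Union: {s0, s1, s2, s3}.
After 1: {s0, s1, s2, s3}.
δ(s0,0) = {s0}; δ(s1,0) = {s1}; δ(s2,0) = {s0, s1, s3}; δ(s3,0) = {s0, s3}.
Union: {s0, s1, s3}.
After 0: {s0, s1, s3}.
δ(s0,1) = {s0, s1}; δ(s1,1) = {s0, s1, s2, s3}; δ(s3,1) = {s1}.
Union: {s0, s1, s2, s3}.
After 1: {s0, s1, s2, s3}.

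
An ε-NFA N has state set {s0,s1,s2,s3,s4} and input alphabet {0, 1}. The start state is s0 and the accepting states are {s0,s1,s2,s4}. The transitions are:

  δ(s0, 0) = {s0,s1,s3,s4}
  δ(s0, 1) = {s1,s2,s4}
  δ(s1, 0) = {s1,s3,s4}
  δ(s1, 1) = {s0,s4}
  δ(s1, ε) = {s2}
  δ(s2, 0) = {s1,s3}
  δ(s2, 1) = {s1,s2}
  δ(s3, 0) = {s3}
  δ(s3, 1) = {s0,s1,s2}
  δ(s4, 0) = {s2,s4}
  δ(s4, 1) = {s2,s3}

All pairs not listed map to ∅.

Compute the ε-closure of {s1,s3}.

{s1,s2,s3}

Begin with {s1,s3}.
s1 →ε {s2}; add s2.
ε-closure = {s1,s2,s3}.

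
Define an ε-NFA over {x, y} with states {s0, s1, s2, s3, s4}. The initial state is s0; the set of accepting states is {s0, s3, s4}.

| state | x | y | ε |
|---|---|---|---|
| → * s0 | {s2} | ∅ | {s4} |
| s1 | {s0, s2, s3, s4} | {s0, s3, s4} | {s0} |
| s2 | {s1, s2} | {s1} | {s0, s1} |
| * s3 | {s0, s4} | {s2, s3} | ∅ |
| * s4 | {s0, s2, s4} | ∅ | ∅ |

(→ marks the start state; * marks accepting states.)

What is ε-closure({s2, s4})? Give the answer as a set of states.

{s0, s1, s2, s4}

Begin with {s2, s4}.
s2 →ε {s0, s1}; add s0, s1.
ε-closure = {s0, s1, s2, s4}.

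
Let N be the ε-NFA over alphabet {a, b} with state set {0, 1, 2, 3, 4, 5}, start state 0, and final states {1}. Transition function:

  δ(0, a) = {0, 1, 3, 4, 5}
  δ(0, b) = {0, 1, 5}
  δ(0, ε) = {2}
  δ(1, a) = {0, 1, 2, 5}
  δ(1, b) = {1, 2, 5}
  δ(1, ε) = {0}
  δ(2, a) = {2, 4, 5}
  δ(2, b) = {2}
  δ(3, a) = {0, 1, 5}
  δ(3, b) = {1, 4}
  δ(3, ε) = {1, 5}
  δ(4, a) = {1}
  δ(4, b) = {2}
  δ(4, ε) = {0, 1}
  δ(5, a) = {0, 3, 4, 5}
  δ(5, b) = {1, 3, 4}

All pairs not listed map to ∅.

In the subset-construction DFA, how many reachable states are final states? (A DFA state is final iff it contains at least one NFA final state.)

Start state of the DFA: {0, 2} (ε-closure of the NFA start).
{0, 2} --a--> {0, 1, 2, 3, 4, 5}  [new]
{0, 2} --b--> {0, 1, 2, 5}  [new]
{0, 1, 2, 3, 4, 5} --a--> {0, 1, 2, 3, 4, 5}  [seen]
{0, 1, 2, 3, 4, 5} --b--> {0, 1, 2, 3, 4, 5}  [seen]
{0, 1, 2, 5} --a--> {0, 1, 2, 3, 4, 5}  [seen]
{0, 1, 2, 5} --b--> {0, 1, 2, 3, 4, 5}  [seen]
Reachable DFA states: {0, 2}, {0, 1, 2, 3, 4, 5}, {0, 1, 2, 5}.
Accepting DFA states (contain an NFA accepting state): {0, 1, 2, 3, 4, 5}, {0, 1, 2, 5}.

2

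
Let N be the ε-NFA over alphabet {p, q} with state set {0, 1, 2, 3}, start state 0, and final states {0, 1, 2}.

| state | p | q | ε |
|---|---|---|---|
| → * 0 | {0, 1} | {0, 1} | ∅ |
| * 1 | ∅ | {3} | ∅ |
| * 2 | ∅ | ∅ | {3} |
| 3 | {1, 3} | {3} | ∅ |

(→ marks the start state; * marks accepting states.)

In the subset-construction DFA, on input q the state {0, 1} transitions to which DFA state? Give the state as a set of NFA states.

{0, 1, 3}

δ(0,q) = {0, 1}; δ(1,q) = {3}.
Union: {0, 1, 3}.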